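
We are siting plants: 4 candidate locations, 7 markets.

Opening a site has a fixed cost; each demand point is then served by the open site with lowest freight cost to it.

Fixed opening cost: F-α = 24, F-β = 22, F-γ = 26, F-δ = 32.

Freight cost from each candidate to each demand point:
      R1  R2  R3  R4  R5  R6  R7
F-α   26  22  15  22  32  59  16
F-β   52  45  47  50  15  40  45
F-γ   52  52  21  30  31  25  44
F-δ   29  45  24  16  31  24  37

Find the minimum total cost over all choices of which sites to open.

202

Open {F-α, F-β}: assign each demand point to its cheapest open site.
  R1→F-α 26, R2→F-α 22, R3→F-α 15, R4→F-α 22, R5→F-β 15, R6→F-β 40, R7→F-α 16
  freight cost 156, fixed 46 → total 202.
Compare {F-α, F-δ}: freight cost 150 + fixed 56 = 206.
Compare {F-α, F-γ}: freight cost 157 + fixed 50 = 207.
Compare {F-α, F-β, F-δ}: freight cost 134 + fixed 78 = 212.
All other subsets cost ≥ 206. Minimum total cost: 202.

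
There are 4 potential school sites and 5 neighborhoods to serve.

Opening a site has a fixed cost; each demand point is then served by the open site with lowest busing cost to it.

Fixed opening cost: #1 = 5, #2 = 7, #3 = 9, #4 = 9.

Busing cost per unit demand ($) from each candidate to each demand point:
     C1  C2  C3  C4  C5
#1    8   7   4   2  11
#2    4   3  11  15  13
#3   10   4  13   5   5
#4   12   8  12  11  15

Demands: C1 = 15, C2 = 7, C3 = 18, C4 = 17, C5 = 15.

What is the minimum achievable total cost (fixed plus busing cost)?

283

Open {#1, #2, #3}: assign each demand point to its cheapest open site.
  C1→#2 15×4=60, C2→#2 7×3=21, C3→#1 18×4=72, C4→#1 17×2=34, C5→#3 15×5=75
  busing cost 262, fixed 21 → total 283.
Compare {#1, #2, #3, #4}: busing cost 262 + fixed 30 = 292.
Compare {#1, #3}: busing cost 329 + fixed 14 = 343.
Compare {#1, #3, #4}: busing cost 329 + fixed 23 = 352.
All other subsets cost ≥ 292. Minimum total cost: 283.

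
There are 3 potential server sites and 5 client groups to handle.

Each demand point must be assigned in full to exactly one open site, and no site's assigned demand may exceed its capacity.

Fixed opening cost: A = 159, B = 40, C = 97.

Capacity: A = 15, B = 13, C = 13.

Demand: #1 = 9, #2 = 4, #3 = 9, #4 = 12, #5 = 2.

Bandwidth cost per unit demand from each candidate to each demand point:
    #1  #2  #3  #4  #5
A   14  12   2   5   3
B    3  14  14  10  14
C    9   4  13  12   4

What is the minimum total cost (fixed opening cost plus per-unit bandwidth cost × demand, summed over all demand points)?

Open {A, B, C}; cheapest assignment that respects the capacities:
  A (cap 15, load 14): #4, #5 — cost 12×5 + 2×3 = 66
  B (cap 13, load 9): #1 — cost 9×3 = 27
  C (cap 13, load 13): #2, #3 — cost 4×4 + 9×13 = 133
  Shipping 226, fixed 296 → total 522.
  Any other capacity-feasible assignment to {A, B, C} ships for at least 226.
Total demand is 36 and no other set of sites has combined capacity ≥ 36, so {A, B, C} is the only feasible choice of open sites. Minimum: 522.

522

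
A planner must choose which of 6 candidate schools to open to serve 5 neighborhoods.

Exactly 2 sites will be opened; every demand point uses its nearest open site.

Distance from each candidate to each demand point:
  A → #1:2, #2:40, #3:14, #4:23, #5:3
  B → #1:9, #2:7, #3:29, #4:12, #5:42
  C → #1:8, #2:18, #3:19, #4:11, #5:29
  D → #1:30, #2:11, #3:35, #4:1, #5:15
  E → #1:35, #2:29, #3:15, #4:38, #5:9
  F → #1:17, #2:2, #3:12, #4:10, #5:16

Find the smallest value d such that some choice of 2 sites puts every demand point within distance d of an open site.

Open {A, F}.
  Farthest demand point is #3 at distance 12 (to F); all others are ≤ 12.
With {A, B} the worst case is 14.
With {A, D} the worst case is 14.
No size-2 selection achieves below 12.

12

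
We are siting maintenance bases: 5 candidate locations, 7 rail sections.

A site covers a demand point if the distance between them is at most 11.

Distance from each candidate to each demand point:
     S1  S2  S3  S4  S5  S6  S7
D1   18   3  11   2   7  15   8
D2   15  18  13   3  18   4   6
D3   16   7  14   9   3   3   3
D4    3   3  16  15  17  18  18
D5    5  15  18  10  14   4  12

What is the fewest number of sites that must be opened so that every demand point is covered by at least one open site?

2

Coverage sets (demand points within 11 of each site):
  D1: {S2, S3, S4, S5, S7}
  D2: {S4, S6, S7}
  D3: {S2, S4, S5, S6, S7}
  D4: {S1, S2}
  D5: {S1, S4, S6}
No single site covers all 7 demand points.
But {D1, D5} covers everything, so the minimum is 2.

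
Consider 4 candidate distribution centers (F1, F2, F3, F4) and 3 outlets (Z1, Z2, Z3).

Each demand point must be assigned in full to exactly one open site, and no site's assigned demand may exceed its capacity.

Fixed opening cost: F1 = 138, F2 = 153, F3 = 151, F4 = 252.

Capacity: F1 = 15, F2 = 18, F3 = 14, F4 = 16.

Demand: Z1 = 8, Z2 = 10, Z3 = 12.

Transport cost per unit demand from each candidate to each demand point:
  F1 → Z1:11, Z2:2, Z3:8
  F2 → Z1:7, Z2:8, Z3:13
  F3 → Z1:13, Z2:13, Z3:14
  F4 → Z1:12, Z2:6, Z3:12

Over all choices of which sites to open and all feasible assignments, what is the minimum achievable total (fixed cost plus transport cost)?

523

Open {F1, F2}; cheapest assignment that respects the capacities:
  F1 (cap 15, load 12): Z3 — cost 12×8 = 96
  F2 (cap 18, load 18): Z1, Z2 — cost 8×7 + 10×8 = 136
  Shipping 232, fixed 291 → total 523.
  Any other capacity-feasible assignment to {F1, F2} ships for at least 232.
Compare {F2, F3}: its best feasible assignment gives total 608.
Compare {F1, F2, F3}: its best feasible assignment gives total 674.
Every other set of open sites that can feasibly serve all demand totals ≥ 608 even under its best assignment. Minimum: 523.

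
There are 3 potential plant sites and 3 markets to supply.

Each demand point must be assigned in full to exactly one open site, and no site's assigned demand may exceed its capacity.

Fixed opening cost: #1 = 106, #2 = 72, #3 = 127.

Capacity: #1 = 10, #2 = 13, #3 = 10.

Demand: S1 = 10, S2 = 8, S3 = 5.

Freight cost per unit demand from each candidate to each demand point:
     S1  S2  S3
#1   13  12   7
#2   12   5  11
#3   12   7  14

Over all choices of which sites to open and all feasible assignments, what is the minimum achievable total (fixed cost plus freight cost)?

403

Open {#1, #2}; cheapest assignment that respects the capacities:
  #1 (cap 10, load 10): S1 — cost 10×13 = 130
  #2 (cap 13, load 13): S2, S3 — cost 8×5 + 5×11 = 95
  Shipping 225, fixed 178 → total 403.
  Any other capacity-feasible assignment to {#1, #2} ships for at least 225.
Compare {#2, #3}: its best feasible assignment gives total 414.
Compare {#1, #2, #3}: its best feasible assignment gives total 500.
Every other set of open sites that can feasibly serve all demand totals ≥ 414 even under its best assignment. Minimum: 403.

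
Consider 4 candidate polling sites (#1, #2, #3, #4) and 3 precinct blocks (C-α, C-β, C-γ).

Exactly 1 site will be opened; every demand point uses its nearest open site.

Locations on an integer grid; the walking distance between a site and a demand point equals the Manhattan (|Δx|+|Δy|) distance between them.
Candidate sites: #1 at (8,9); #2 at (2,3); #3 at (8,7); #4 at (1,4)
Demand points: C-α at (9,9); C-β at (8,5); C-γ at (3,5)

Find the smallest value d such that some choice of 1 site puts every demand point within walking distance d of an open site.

Open {#3}.
  Farthest demand point is C-γ at walking distance 7 (to #3); all others are ≤ 7.
With {#1} the worst case is 9.
With {#2} the worst case is 13.
No size-1 selection achieves below 7.

7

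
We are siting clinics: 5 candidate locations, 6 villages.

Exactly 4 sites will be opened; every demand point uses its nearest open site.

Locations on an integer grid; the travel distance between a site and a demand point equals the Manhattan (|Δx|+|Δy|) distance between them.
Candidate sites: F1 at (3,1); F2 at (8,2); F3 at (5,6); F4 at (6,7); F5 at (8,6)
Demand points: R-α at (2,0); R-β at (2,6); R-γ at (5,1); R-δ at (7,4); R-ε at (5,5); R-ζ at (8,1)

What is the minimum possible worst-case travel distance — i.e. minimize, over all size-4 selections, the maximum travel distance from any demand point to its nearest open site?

Open {F1, F2, F3, F4}.
  Farthest demand point is R-β at travel distance 3 (to F3); all others are ≤ 3.
With {F1, F2, F3, F5} the worst case is 3.
With {F1, F2, F4, F5} the worst case is 5.
No size-4 selection achieves below 3.

3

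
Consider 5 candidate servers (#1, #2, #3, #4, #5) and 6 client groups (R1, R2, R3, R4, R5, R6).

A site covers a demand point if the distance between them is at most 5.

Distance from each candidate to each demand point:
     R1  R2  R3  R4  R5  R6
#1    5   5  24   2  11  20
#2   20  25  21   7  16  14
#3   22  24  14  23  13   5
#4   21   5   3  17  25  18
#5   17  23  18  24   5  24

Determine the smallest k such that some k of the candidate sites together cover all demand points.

Coverage sets (demand points within 5 of each site):
  #1: {R1, R2, R4}
  #2: {}
  #3: {R6}
  #4: {R2, R3}
  #5: {R5}
No 3 sites suffice: every size-3 union leaves at least one demand point uncovered.
But {#1, #3, #4, #5} covers everything, so the minimum is 4.

4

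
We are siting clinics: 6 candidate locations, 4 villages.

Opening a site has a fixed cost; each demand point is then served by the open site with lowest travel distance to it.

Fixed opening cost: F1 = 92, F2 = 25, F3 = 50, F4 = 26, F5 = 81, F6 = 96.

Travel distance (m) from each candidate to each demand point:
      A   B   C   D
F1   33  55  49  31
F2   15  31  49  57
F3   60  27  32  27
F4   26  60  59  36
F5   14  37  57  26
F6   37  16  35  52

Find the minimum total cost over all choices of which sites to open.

176

Open {F2, F3}: assign each demand point to its cheapest open site.
  A→F2 15, B→F3 27, C→F3 32, D→F3 27
  travel distance 101, fixed 75 → total 176.
Compare {F2}: travel distance 152 + fixed 25 = 177.
Compare {F2, F4}: travel distance 131 + fixed 51 = 182.
Compare {F3, F4}: travel distance 112 + fixed 76 = 188.
All other subsets cost ≥ 177. Minimum total cost: 176.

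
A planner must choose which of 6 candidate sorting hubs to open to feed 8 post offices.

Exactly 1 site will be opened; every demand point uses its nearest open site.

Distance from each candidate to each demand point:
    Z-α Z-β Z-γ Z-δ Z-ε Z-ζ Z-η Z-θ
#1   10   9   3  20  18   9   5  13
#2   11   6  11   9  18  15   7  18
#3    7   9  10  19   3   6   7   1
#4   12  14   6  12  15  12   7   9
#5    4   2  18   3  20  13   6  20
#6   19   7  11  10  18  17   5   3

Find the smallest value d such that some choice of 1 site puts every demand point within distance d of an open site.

15

Open {#4}.
  Farthest demand point is Z-ε at distance 15 (to #4); all others are ≤ 15.
With {#2} the worst case is 18.
With {#3} the worst case is 19.
No size-1 selection achieves below 15.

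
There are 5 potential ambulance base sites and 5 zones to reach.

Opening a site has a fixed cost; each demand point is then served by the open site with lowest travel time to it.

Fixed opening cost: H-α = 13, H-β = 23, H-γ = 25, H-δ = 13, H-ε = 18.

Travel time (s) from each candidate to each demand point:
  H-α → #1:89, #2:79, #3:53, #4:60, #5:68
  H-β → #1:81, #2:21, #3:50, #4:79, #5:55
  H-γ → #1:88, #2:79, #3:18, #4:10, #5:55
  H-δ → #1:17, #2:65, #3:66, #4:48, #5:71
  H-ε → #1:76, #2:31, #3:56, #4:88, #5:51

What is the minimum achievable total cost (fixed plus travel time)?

182

Open {H-β, H-γ, H-δ}: assign each demand point to its cheapest open site.
  #1→H-δ 17, #2→H-β 21, #3→H-γ 18, #4→H-γ 10, #5→H-β 55
  travel time 121, fixed 61 → total 182.
Compare {H-γ, H-δ, H-ε}: travel time 127 + fixed 56 = 183.
Compare {H-α, H-β, H-γ, H-δ}: travel time 121 + fixed 74 = 195.
Compare {H-α, H-γ, H-δ, H-ε}: travel time 127 + fixed 69 = 196.
All other subsets cost ≥ 183. Minimum total cost: 182.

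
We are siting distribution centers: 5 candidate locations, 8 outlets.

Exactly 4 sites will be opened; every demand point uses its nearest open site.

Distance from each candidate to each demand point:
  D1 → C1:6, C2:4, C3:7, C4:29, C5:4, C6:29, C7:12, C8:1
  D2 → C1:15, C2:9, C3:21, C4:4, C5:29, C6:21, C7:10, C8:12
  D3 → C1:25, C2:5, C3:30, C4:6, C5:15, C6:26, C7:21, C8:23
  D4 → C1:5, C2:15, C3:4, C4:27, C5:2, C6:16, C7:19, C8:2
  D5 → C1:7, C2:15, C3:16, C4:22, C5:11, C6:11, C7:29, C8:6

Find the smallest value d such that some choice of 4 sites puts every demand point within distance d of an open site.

Open {D1, D2, D3, D5}.
  Farthest demand point is C6 at distance 11 (to D5); all others are ≤ 11.
With {D1, D2, D4, D5} the worst case is 11.
With {D2, D3, D4, D5} the worst case is 11.
No size-4 selection achieves below 11.

11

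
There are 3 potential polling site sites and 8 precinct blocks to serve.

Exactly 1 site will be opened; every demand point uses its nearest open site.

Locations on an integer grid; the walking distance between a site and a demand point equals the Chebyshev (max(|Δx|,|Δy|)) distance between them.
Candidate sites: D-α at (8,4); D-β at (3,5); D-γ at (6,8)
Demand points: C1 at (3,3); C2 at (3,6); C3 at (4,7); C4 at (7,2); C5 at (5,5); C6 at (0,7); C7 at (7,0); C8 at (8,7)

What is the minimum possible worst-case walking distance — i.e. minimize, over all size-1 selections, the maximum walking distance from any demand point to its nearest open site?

5

Open {D-β}.
  Farthest demand point is C7 at walking distance 5 (to D-β); all others are ≤ 5.
With {D-α} the worst case is 8.
With {D-γ} the worst case is 8.
No size-1 selection achieves below 5.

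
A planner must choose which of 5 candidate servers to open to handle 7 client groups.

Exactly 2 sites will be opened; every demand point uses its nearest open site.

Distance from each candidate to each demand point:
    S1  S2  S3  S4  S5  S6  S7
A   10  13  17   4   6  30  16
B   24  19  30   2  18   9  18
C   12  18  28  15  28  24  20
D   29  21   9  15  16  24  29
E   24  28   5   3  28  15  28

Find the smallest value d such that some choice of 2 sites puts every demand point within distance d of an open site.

16

Open {A, E}.
  Farthest demand point is S7 at distance 16 (to A); all others are ≤ 16.
With {A, B} the worst case is 17.
With {A, C} the worst case is 24.
No size-2 selection achieves below 16.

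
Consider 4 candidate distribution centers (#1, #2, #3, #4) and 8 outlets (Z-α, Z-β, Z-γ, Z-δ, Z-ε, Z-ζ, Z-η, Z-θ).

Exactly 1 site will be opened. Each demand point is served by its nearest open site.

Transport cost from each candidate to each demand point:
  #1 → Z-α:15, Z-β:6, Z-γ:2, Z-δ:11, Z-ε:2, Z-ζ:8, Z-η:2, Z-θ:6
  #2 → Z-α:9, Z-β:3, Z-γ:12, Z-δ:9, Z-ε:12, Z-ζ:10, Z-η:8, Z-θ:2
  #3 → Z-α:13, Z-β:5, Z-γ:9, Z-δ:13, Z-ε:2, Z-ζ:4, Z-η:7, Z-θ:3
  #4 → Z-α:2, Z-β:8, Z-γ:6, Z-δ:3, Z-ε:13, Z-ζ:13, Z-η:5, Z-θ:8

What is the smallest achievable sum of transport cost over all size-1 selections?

52

Open {#1}.
  Z-α→#1 15, Z-β→#1 6, Z-γ→#1 2, Z-δ→#1 11, Z-ε→#1 2, Z-ζ→#1 8, Z-η→#1 2, Z-θ→#1 6  ⇒ total 52.
Compare {#3}: total 56.
Compare {#4}: total 58.
No size-1 selection does better; minimum is 52.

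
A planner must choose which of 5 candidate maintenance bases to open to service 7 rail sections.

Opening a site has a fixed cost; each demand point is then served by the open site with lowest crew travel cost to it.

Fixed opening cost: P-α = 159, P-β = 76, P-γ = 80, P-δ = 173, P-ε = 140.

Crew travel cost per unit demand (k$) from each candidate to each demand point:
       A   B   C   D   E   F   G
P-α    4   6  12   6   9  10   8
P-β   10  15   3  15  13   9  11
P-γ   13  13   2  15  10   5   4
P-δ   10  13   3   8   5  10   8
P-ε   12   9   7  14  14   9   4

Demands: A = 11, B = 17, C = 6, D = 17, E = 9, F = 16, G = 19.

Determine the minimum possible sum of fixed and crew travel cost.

736

Open {P-α, P-γ}: assign each demand point to its cheapest open site.
  A→P-α 11×4=44, B→P-α 17×6=102, C→P-γ 6×2=12, D→P-α 17×6=102, E→P-α 9×9=81, F→P-γ 16×5=80, G→P-γ 19×4=76
  crew travel cost 497, fixed 239 → total 736.
Compare {P-α, P-β, P-γ}: crew travel cost 497 + fixed 315 = 812.
Compare {P-α}: crew travel cost 713 + fixed 159 = 872.
Compare {P-α, P-γ, P-δ}: crew travel cost 461 + fixed 412 = 873.
All other subsets cost ≥ 812. Minimum total cost: 736.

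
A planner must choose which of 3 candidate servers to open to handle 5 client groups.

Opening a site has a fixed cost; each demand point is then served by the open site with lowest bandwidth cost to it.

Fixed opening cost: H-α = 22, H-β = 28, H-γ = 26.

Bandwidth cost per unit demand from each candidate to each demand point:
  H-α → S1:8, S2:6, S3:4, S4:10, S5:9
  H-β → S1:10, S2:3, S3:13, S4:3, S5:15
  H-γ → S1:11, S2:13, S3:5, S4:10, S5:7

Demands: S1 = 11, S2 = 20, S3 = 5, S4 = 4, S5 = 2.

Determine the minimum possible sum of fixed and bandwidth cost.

Open {H-α, H-β}: assign each demand point to its cheapest open site.
  S1→H-α 11×8=88, S2→H-β 20×3=60, S3→H-α 5×4=20, S4→H-β 4×3=12, S5→H-α 2×9=18
  bandwidth cost 198, fixed 50 → total 248.
Compare {H-α, H-β, H-γ}: bandwidth cost 194 + fixed 76 = 270.
Compare {H-β, H-γ}: bandwidth cost 221 + fixed 54 = 275.
Compare {H-β}: bandwidth cost 277 + fixed 28 = 305.
All other subsets cost ≥ 270. Minimum total cost: 248.

248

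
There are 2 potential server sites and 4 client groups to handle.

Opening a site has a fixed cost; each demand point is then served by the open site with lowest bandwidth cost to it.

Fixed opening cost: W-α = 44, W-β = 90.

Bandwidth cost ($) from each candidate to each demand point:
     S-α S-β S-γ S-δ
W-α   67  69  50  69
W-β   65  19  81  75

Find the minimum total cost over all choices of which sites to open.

299

Open {W-α}: assign each demand point to its cheapest open site.
  S-α→W-α 67, S-β→W-α 69, S-γ→W-α 50, S-δ→W-α 69
  bandwidth cost 255, fixed 44 → total 299.
Compare {W-β}: bandwidth cost 240 + fixed 90 = 330.
Compare {W-α, W-β}: bandwidth cost 203 + fixed 134 = 337.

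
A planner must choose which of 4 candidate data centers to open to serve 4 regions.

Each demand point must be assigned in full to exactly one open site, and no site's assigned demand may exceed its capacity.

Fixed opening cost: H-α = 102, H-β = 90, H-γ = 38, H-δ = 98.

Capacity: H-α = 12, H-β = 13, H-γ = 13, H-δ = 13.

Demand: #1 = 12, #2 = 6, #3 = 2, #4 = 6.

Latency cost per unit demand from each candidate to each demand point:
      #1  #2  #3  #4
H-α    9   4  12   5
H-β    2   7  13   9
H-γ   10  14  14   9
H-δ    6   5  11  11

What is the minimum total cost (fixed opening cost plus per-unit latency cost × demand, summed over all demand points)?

336

Open {H-α, H-β, H-γ}; cheapest assignment that respects the capacities:
  H-α (cap 12, load 12): #2, #4 — cost 6×4 + 6×5 = 54
  H-β (cap 13, load 12): #1 — cost 12×2 = 24
  H-γ (cap 13, load 2): #3 — cost 2×14 = 28
  Shipping 106, fixed 230 → total 336.
  Any other capacity-feasible assignment to {H-α, H-β, H-γ} ships for at least 106.
Compare {H-β, H-γ, H-δ}: its best feasible assignment gives total 356.
Compare {H-α, H-β, H-δ}: its best feasible assignment gives total 390.
Every other set of open sites that can feasibly serve all demand totals ≥ 356 even under its best assignment. Minimum: 336.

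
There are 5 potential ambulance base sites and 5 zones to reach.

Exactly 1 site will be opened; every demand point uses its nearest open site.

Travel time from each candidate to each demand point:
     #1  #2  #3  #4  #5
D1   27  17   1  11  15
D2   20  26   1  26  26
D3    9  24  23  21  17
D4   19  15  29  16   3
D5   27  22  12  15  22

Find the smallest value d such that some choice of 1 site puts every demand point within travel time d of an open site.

24

Open {D3}.
  Farthest demand point is #2 at travel time 24 (to D3); all others are ≤ 24.
With {D2} the worst case is 26.
With {D1} the worst case is 27.
No size-1 selection achieves below 24.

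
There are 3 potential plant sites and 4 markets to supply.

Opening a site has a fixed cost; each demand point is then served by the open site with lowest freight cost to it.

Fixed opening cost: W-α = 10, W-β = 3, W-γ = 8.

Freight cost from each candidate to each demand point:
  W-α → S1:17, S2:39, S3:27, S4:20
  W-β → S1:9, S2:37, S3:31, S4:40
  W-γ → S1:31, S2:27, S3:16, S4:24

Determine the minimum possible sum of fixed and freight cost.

Open {W-β, W-γ}: assign each demand point to its cheapest open site.
  S1→W-β 9, S2→W-γ 27, S3→W-γ 16, S4→W-γ 24
  freight cost 76, fixed 11 → total 87.
Compare {W-α, W-β, W-γ}: freight cost 72 + fixed 21 = 93.
Compare {W-α, W-γ}: freight cost 80 + fixed 18 = 98.
Compare {W-γ}: freight cost 98 + fixed 8 = 106.
All other subsets cost ≥ 93. Minimum total cost: 87.

87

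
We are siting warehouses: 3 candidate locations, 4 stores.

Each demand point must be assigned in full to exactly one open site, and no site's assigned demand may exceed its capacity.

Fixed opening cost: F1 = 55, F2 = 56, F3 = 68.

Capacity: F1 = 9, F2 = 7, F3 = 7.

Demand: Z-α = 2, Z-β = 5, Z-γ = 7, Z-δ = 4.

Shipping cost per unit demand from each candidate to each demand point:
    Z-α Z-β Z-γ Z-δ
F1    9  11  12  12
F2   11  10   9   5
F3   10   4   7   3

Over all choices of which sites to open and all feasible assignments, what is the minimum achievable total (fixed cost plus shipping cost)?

321

Open {F1, F2, F3}; cheapest assignment that respects the capacities:
  F1 (cap 9, load 7): Z-α, Z-β — cost 2×9 + 5×11 = 73
  F2 (cap 7, load 4): Z-δ — cost 4×5 = 20
  F3 (cap 7, load 7): Z-γ — cost 7×7 = 49
  Shipping 142, fixed 179 → total 321.
  Any other capacity-feasible assignment to {F1, F2, F3} ships for at least 142.
Total demand is 18 and no other set of sites has combined capacity ≥ 18, so {F1, F2, F3} is the only feasible choice of open sites. Minimum: 321.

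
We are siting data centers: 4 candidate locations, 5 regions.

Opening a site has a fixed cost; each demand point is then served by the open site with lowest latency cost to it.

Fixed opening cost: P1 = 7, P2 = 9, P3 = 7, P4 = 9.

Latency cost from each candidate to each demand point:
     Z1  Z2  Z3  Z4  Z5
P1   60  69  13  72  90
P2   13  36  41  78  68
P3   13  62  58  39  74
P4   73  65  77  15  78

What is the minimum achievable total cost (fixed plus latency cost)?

Open {P1, P2, P4}: assign each demand point to its cheapest open site.
  Z1→P2 13, Z2→P2 36, Z3→P1 13, Z4→P4 15, Z5→P2 68
  latency cost 145, fixed 25 → total 170.
Compare {P1, P2, P3, P4}: latency cost 145 + fixed 32 = 177.
Compare {P2, P4}: latency cost 173 + fixed 18 = 191.
Compare {P1, P2, P3}: latency cost 169 + fixed 23 = 192.
All other subsets cost ≥ 177. Minimum total cost: 170.

170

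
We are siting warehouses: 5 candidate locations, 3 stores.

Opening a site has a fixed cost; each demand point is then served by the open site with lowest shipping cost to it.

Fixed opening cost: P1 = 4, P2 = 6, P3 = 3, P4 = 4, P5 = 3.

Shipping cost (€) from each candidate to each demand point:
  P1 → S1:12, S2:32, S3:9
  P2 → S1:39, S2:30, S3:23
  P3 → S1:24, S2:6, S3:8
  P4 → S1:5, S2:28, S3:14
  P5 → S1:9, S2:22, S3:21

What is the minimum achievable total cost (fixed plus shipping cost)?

Open {P3, P4}: assign each demand point to its cheapest open site.
  S1→P4 5, S2→P3 6, S3→P3 8
  shipping cost 19, fixed 7 → total 26.
Compare {P3, P5}: shipping cost 23 + fixed 6 = 29.
Compare {P3, P4, P5}: shipping cost 19 + fixed 10 = 29.
Compare {P1, P3, P4}: shipping cost 19 + fixed 11 = 30.
All other subsets cost ≥ 29. Minimum total cost: 26.

26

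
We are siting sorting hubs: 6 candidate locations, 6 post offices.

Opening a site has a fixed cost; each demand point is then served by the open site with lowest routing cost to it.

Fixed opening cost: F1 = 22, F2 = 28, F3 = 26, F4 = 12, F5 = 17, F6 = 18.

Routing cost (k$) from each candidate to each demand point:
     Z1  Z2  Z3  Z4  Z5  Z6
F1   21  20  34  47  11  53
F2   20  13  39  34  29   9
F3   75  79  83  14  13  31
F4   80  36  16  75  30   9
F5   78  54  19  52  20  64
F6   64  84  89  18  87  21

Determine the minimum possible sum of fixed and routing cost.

Open {F1, F4, F6}: assign each demand point to its cheapest open site.
  Z1→F1 21, Z2→F1 20, Z3→F4 16, Z4→F6 18, Z5→F1 11, Z6→F4 9
  routing cost 95, fixed 52 → total 147.
Compare {F1, F3, F4}: routing cost 91 + fixed 60 = 151.
Compare {F2, F3, F4}: routing cost 85 + fixed 66 = 151.
Compare {F1, F4}: routing cost 124 + fixed 34 = 158.
All other subsets cost ≥ 151. Minimum total cost: 147.

147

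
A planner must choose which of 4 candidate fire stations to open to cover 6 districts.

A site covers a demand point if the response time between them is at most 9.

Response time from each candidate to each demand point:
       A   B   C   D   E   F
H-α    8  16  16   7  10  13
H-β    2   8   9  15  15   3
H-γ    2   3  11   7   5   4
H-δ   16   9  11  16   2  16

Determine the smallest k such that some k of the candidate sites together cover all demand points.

Coverage sets (demand points within 9 of each site):
  H-α: {A, D}
  H-β: {A, B, C, F}
  H-γ: {A, B, D, E, F}
  H-δ: {B, E}
No single site covers all 6 demand points.
But {H-β, H-γ} covers everything, so the minimum is 2.

2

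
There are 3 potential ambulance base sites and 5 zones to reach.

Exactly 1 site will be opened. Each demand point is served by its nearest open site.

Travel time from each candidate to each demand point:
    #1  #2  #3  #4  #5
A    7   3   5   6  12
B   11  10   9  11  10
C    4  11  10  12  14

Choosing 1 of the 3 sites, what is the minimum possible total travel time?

Open {A}.
  #1→A 7, #2→A 3, #3→A 5, #4→A 6, #5→A 12  ⇒ total 33.
Compare {B}: total 51.
Compare {C}: total 51.

33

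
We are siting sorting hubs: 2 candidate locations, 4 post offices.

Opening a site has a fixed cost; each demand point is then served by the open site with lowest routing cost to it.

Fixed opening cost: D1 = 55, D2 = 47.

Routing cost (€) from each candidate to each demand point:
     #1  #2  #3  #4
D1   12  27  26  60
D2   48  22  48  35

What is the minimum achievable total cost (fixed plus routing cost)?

Open {D1}: assign each demand point to its cheapest open site.
  #1→D1 12, #2→D1 27, #3→D1 26, #4→D1 60
  routing cost 125, fixed 55 → total 180.
Compare {D1, D2}: routing cost 95 + fixed 102 = 197.
Compare {D2}: routing cost 153 + fixed 47 = 200.

180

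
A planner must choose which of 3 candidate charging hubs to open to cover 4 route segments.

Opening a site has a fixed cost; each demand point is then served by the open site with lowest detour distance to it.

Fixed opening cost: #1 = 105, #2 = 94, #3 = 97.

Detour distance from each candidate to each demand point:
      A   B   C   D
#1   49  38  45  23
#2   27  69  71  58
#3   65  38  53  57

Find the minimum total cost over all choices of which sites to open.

Open {#1}: assign each demand point to its cheapest open site.
  A→#1 49, B→#1 38, C→#1 45, D→#1 23
  detour distance 155, fixed 105 → total 260.
Compare {#3}: detour distance 213 + fixed 97 = 310.
Compare {#2}: detour distance 225 + fixed 94 = 319.
Compare {#1, #2}: detour distance 133 + fixed 199 = 332.
All other subsets cost ≥ 310. Minimum total cost: 260.

260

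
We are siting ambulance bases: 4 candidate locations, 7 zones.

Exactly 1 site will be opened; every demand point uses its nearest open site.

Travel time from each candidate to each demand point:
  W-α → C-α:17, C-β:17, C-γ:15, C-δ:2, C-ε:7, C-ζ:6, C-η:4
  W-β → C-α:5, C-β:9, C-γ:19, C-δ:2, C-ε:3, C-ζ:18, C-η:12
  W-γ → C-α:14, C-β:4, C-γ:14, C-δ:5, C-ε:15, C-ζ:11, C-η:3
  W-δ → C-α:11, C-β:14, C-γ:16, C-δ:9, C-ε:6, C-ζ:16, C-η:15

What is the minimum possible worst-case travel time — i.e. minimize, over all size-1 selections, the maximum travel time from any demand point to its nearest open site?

Open {W-γ}.
  Farthest demand point is C-ε at travel time 15 (to W-γ); all others are ≤ 15.
With {W-δ} the worst case is 16.
With {W-α} the worst case is 17.
No size-1 selection achieves below 15.

15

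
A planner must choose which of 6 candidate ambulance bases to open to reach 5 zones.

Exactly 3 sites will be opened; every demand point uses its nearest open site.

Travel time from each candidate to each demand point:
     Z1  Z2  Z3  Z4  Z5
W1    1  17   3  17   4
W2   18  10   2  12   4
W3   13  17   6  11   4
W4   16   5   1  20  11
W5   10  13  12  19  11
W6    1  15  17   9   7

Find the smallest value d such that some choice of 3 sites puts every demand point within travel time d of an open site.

Open {W1, W4, W6}.
  Farthest demand point is Z4 at travel time 9 (to W6); all others are ≤ 9.
With {W2, W4, W6} the worst case is 9.
With {W3, W4, W6} the worst case is 9.
No size-3 selection achieves below 9.

9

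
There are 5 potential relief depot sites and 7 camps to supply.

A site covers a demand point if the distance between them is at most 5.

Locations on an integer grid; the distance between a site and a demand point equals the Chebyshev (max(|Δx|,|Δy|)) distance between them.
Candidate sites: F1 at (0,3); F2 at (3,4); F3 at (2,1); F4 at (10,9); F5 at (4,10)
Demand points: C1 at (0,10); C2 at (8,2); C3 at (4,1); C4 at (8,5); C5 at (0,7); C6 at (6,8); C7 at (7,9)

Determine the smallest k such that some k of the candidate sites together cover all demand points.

2

Coverage sets (demand points within 5 of each site):
  F1: {C3, C5}
  F2: {C2, C3, C4, C5, C6, C7}
  F3: {C3}
  F4: {C4, C6, C7}
  F5: {C1, C4, C5, C6, C7}
No single site covers all 7 demand points.
But {F2, F5} covers everything, so the minimum is 2.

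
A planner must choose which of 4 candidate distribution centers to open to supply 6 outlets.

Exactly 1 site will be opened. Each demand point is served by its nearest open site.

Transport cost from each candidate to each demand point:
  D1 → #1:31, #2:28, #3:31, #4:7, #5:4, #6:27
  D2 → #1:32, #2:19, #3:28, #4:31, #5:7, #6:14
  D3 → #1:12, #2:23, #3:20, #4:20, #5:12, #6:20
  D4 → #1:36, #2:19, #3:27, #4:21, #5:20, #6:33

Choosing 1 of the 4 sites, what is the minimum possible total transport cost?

Open {D3}.
  #1→D3 12, #2→D3 23, #3→D3 20, #4→D3 20, #5→D3 12, #6→D3 20  ⇒ total 107.
Compare {D1}: total 128.
Compare {D2}: total 131.
No size-1 selection does better; minimum is 107.

107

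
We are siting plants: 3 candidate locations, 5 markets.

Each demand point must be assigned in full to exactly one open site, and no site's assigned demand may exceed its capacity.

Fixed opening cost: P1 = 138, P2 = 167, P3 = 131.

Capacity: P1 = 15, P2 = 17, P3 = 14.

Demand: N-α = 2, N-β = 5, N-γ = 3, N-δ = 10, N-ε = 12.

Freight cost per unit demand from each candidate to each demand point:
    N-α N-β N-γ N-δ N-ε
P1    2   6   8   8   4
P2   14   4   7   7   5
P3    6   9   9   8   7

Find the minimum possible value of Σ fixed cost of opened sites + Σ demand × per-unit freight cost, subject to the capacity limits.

493

Open {P1, P2}; cheapest assignment that respects the capacities:
  P1 (cap 15, load 15): N-α, N-γ, N-δ — cost 2×2 + 3×8 + 10×8 = 108
  P2 (cap 17, load 17): N-β, N-ε — cost 5×4 + 12×5 = 80
  Shipping 188, fixed 305 → total 493.
  Any other capacity-feasible assignment to {P1, P2} ships for at least 188.
Compare {P1, P2, P3}: its best feasible assignment gives total 605.
Every other set of open sites that can feasibly serve all demand totals ≥ 605 even under its best assignment. Minimum: 493.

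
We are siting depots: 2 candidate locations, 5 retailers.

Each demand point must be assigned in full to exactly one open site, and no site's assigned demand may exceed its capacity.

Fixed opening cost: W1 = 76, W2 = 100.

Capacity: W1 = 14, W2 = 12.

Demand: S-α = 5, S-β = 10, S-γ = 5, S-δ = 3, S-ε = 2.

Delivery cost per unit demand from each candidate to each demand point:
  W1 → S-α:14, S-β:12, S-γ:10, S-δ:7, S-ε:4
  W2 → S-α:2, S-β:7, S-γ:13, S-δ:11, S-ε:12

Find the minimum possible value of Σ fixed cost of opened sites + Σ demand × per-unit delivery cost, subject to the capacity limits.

Open {W1, W2}; cheapest assignment that respects the capacities:
  W1 (cap 14, load 13): S-α, S-γ, S-δ — cost 5×14 + 5×10 + 3×7 = 141
  W2 (cap 12, load 12): S-β, S-ε — cost 10×7 + 2×12 = 94
  Shipping 235, fixed 176 → total 411.
  Any other capacity-feasible assignment to {W1, W2} ships for at least 235.
Total demand is 25 and no other set of sites has combined capacity ≥ 25, so {W1, W2} is the only feasible choice of open sites. Minimum: 411.

411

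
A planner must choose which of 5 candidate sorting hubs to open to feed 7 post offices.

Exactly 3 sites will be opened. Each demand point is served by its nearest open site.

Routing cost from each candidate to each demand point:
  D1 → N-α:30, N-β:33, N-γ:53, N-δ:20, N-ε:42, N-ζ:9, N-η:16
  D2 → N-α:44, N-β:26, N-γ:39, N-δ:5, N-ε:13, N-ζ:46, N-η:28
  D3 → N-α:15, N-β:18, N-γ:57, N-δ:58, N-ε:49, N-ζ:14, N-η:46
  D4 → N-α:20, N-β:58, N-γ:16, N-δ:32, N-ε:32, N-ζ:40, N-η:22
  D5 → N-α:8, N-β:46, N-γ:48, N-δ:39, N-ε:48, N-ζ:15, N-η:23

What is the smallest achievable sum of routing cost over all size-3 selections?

103

Open {D2, D3, D4}.
  N-α→D3 15, N-β→D3 18, N-γ→D4 16, N-δ→D2 5, N-ε→D2 13, N-ζ→D3 14, N-η→D4 22  ⇒ total 103.
Compare {D1, D2, D4}: total 105.
Compare {D2, D4, D5}: total 105.
No size-3 selection does better; minimum is 103.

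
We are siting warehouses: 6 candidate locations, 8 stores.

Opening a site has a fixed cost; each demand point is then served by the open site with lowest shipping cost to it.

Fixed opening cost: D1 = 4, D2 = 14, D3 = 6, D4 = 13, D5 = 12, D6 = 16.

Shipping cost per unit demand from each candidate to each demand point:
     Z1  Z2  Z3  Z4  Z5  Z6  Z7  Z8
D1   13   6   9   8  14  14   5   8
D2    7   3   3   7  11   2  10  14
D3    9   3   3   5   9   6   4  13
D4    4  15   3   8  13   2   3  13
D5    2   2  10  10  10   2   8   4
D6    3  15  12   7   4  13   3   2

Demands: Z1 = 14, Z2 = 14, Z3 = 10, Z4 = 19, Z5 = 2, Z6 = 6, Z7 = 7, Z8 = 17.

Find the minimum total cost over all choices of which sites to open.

290

Open {D3, D5, D6}: assign each demand point to its cheapest open site.
  Z1→D5 14×2=28, Z2→D5 14×2=28, Z3→D3 10×3=30, Z4→D3 19×5=95, Z5→D6 2×4=8, Z6→D5 6×2=12, Z7→D6 7×3=21, Z8→D6 17×2=34
  shipping cost 256, fixed 34 → total 290.
Compare {D1, D3, D5, D6}: shipping cost 256 + fixed 38 = 294.
Compare {D3, D4, D5, D6}: shipping cost 256 + fixed 47 = 303.
Compare {D2, D3, D5, D6}: shipping cost 256 + fixed 48 = 304.
All other subsets cost ≥ 294. Minimum total cost: 290.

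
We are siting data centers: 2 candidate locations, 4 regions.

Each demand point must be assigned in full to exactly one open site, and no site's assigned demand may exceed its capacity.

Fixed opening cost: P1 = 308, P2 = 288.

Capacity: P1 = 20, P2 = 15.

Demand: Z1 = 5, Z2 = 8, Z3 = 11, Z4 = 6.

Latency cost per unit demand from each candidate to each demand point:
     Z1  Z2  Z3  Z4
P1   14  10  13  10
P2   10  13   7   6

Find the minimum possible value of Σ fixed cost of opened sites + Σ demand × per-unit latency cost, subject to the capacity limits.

883

Open {P1, P2}; cheapest assignment that respects the capacities:
  P1 (cap 20, load 19): Z1, Z2, Z4 — cost 5×14 + 8×10 + 6×10 = 210
  P2 (cap 15, load 11): Z3 — cost 11×7 = 77
  Shipping 287, fixed 596 → total 883.
  Any other capacity-feasible assignment to {P1, P2} ships for at least 287.
Total demand is 30 and no other set of sites has combined capacity ≥ 30, so {P1, P2} is the only feasible choice of open sites. Minimum: 883.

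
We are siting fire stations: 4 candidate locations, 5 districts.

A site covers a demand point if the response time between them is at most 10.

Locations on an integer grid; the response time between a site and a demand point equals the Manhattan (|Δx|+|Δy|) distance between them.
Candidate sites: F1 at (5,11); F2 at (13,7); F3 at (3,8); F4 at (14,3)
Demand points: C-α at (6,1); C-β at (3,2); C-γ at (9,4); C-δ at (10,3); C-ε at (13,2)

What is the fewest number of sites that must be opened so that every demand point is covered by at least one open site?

Coverage sets (demand points within 10 of each site):
  F1: {}
  F2: {C-γ, C-δ, C-ε}
  F3: {C-α, C-β, C-γ}
  F4: {C-α, C-γ, C-δ, C-ε}
No single site covers all 5 demand points.
But {F2, F3} covers everything, so the minimum is 2.

2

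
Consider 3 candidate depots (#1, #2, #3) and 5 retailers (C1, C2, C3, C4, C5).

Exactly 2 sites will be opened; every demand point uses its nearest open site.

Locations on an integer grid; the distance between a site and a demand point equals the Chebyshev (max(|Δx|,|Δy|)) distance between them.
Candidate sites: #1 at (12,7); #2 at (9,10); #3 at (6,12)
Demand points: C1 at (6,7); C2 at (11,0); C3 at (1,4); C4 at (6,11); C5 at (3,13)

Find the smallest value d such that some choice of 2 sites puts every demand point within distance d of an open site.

Open {#1, #2}.
  Farthest demand point is C3 at distance 8 (to #2); all others are ≤ 8.
With {#1, #3} the worst case is 8.
With {#2, #3} the worst case is 10.
No size-2 selection achieves below 8.

8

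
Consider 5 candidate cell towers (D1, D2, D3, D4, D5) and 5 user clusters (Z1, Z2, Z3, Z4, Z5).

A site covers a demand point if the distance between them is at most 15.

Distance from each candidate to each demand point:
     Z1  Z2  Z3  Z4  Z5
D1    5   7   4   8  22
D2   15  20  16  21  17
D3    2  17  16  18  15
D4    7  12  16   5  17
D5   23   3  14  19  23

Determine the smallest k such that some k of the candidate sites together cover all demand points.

2

Coverage sets (demand points within 15 of each site):
  D1: {Z1, Z2, Z3, Z4}
  D2: {Z1}
  D3: {Z1, Z5}
  D4: {Z1, Z2, Z4}
  D5: {Z2, Z3}
No single site covers all 5 demand points.
But {D1, D3} covers everything, so the minimum is 2.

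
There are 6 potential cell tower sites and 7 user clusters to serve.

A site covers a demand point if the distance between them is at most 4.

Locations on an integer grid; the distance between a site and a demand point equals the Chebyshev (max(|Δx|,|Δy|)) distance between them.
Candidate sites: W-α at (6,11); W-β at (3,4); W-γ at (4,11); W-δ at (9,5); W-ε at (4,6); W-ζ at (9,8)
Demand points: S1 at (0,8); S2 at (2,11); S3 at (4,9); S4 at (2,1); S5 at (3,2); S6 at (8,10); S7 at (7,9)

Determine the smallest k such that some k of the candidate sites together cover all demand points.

Coverage sets (demand points within 4 of each site):
  W-α: {S2, S3, S6, S7}
  W-β: {S1, S4, S5}
  W-γ: {S1, S2, S3, S6, S7}
  W-δ: {S7}
  W-ε: {S1, S3, S5, S6, S7}
  W-ζ: {S6, S7}
No single site covers all 7 demand points.
But {W-α, W-β} covers everything, so the minimum is 2.

2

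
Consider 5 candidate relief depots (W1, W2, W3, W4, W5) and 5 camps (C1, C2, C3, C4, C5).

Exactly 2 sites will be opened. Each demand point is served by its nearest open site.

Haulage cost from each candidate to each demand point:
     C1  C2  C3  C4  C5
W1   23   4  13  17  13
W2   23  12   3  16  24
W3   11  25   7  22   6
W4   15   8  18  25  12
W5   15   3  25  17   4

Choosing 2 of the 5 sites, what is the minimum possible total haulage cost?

41

Open {W2, W5}.
  C1→W5 15, C2→W5 3, C3→W2 3, C4→W2 16, C5→W5 4  ⇒ total 41.
Compare {W3, W5}: total 42.
Compare {W1, W3}: total 45.
No size-2 selection does better; minimum is 41.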